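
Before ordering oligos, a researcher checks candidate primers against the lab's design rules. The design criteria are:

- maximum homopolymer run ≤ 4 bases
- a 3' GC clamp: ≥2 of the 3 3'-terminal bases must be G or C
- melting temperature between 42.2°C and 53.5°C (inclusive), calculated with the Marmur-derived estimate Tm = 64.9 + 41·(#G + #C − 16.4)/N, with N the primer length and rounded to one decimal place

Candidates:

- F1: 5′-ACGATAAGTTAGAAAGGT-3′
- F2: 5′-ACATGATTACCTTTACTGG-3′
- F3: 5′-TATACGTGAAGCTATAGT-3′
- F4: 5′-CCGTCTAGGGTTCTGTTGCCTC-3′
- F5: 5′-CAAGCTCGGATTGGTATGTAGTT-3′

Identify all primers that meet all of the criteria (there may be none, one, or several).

F1 (18 nt, A=8 T=4 G=5 C=1): longest run = 3 ✓; 3' end GGT has 2 G/C ✓; Tm = 64.9 + 41·(6 − 16.4)/18 = 41.2°C, outside 42.2–53.5°C ✗ — fails.
F2 (19 nt, A=5 T=7 G=3 C=4): longest run = 3 ✓; 3' end TGG has 2 G/C ✓; Tm = 64.9 + 41·(7 − 16.4)/19 = 44.6°C ✓ — passes.
F3 (18 nt, A=6 T=6 G=4 C=2): longest run = 2 ✓; 3' end AGT has 1 G/C, need ≥2 ✗; Tm = 64.9 + 41·(6 − 16.4)/18 = 41.2°C, outside 42.2–53.5°C ✗ — fails.
F4 (22 nt, A=1 T=8 G=6 C=7): longest run = 3 ✓; 3' end CTC has 2 G/C ✓; Tm = 64.9 + 41·(13 − 16.4)/22 = 58.6°C, outside 42.2–53.5°C ✗ — fails.
F5 (23 nt, A=5 T=8 G=7 C=3): longest run = 2 ✓; 3' end GTT has 1 G/C, need ≥2 ✗; Tm = 64.9 + 41·(10 − 16.4)/23 = 53.5°C ✓ — fails.

F2 only.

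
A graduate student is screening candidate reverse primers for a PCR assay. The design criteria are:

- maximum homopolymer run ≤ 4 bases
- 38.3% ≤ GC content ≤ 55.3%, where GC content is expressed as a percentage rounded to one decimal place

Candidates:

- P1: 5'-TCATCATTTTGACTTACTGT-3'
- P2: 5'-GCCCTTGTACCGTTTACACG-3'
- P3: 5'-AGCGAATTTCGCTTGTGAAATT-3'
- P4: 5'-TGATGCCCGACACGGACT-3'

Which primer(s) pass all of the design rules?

P2 only.

P1 (20 nt, A=4 T=10 G=2 C=4): longest run = 4 ✓; GC 6/20 = 30.0%, outside 38.3–55.3% ✗ — fails.
P2 (20 nt, A=3 T=6 G=4 C=7): longest run = 3 ✓; GC 11/20 = 55.0% ✓ — passes.
P3 (22 nt, A=6 T=8 G=5 C=3): longest run = 3 ✓; GC 8/22 = 36.4%, outside 38.3–55.3% ✗ — fails.
P4 (18 nt, A=4 T=3 G=5 C=6): longest run = 3 ✓; GC 11/18 = 61.1%, outside 38.3–55.3% ✗ — fails.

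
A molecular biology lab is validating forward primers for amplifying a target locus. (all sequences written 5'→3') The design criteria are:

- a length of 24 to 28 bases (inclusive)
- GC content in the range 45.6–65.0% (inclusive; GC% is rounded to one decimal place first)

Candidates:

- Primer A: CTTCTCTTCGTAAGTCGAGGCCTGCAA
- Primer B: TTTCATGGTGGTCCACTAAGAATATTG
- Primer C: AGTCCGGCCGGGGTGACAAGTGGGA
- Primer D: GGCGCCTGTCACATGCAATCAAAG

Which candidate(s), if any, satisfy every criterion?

Primer A (27 nt, A=5 T=8 G=6 C=8): length 27 ✓; GC 14/27 = 51.9% ✓ — passes.
Primer B (27 nt, A=7 T=10 G=6 C=4): length 27 ✓; GC 10/27 = 37.0%, outside 45.6–65.0% ✗ — fails.
Primer C (25 nt, A=5 T=3 G=12 C=5): length 25 ✓; GC 17/25 = 68.0%, outside 45.6–65.0% ✗ — fails.
Primer D (24 nt, A=7 T=4 G=6 C=7): length 24 ✓; GC 13/24 = 54.2% ✓ — passes.

Primer A and Primer D.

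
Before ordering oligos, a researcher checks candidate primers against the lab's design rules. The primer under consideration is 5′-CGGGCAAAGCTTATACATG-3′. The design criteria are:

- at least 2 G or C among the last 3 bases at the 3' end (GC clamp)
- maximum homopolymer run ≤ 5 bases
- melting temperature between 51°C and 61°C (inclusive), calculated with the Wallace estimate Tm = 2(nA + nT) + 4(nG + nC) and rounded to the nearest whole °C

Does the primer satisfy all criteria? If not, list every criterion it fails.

Base counts: A=6, T=4, G=5, C=4 (length 19).
GC clamp: 3' end ATG has 1 G/C, need ≥2 ✗
homopolymer run: longest run = 3 ✓
Tm: Tm = 2·10 + 4·9 = 56°C ✓

Fails: GC clamp.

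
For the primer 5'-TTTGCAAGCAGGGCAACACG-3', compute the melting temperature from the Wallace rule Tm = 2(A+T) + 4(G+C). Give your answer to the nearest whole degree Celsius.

Base counts: A=6, T=3, G=6, C=5 (length 20).
Tm = 2·(6+3) + 4·(6+5) = 2·9 + 4·11 = 18 + 44 = 62°C.

62°C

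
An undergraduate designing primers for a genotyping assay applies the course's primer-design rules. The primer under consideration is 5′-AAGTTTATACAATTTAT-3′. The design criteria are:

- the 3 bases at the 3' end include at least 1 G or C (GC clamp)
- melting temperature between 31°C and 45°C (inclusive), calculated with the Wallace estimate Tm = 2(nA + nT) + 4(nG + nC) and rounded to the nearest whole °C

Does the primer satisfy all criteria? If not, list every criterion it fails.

Fails: GC clamp.

Base counts: A=7, T=8, G=1, C=1 (length 17).
GC clamp: 3' end TAT has 0 G/C, need ≥1 ✗
Tm: Tm = 2·15 + 4·2 = 38°C ✓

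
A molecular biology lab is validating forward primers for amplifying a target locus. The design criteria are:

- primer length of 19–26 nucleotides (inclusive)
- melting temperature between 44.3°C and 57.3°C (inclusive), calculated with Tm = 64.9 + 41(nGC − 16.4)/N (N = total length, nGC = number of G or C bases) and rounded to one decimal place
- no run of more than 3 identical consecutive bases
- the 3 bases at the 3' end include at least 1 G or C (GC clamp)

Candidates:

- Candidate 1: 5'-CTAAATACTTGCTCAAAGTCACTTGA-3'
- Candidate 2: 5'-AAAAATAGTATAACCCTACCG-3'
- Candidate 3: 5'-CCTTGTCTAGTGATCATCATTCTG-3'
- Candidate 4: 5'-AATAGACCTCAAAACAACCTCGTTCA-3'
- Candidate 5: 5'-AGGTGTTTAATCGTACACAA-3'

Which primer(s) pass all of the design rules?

Candidate 1, Candidate 3 and Candidate 5.

Candidate 1 (26 nt, A=9 T=8 G=3 C=6): length 26 ✓; Tm = 64.9 + 41·(9 − 16.4)/26 = 53.2°C ✓; longest run = 3 ✓; 3' end TGA has 1 G/C ✓ — passes.
Candidate 2 (21 nt, A=10 T=4 G=2 C=5): length 21 ✓; Tm = 64.9 + 41·(7 − 16.4)/21 = 46.5°C ✓; longest run = 5, exceeds 3 ✗; 3' end CCG has 3 G/C ✓ — fails.
Candidate 3 (24 nt, A=4 T=10 G=4 C=6): length 24 ✓; Tm = 64.9 + 41·(10 − 16.4)/24 = 54.0°C ✓; longest run = 2 ✓; 3' end CTG has 2 G/C ✓ — passes.
Candidate 4 (26 nt, A=11 T=5 G=2 C=8): length 26 ✓; Tm = 64.9 + 41·(10 − 16.4)/26 = 54.8°C ✓; longest run = 4, exceeds 3 ✗; 3' end TCA has 1 G/C ✓ — fails.
Candidate 5 (20 nt, A=7 T=6 G=4 C=3): length 20 ✓; Tm = 64.9 + 41·(7 − 16.4)/20 = 45.6°C ✓; longest run = 3 ✓; 3' end CAA has 1 G/C ✓ — passes.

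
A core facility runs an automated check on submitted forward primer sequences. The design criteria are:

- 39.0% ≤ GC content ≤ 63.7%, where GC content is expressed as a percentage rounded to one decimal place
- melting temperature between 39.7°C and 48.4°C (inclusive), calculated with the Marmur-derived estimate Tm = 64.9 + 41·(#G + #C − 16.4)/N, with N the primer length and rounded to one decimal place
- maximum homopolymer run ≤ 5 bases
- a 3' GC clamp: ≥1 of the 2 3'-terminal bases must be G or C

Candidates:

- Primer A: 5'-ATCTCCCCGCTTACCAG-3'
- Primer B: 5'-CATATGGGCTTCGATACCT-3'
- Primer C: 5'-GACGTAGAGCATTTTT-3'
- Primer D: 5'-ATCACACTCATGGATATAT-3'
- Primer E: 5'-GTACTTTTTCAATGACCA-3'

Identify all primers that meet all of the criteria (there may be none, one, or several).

Primer A (17 nt, A=3 T=4 G=2 C=8): GC 10/17 = 58.8% ✓; Tm = 64.9 + 41·(10 − 16.4)/17 = 49.5°C, outside 39.7–48.4°C ✗; longest run = 4 ✓; 3' end AG has 1 G/C ✓ — fails.
Primer B (19 nt, A=4 T=6 G=4 C=5): GC 9/19 = 47.4% ✓; Tm = 64.9 + 41·(9 − 16.4)/19 = 48.9°C, outside 39.7–48.4°C ✗; longest run = 3 ✓; 3' end CT has 1 G/C ✓ — fails.
Primer C (16 nt, A=4 T=6 G=4 C=2): GC 6/16 = 37.5%, outside 39.0–63.7% ✗; Tm = 64.9 + 41·(6 − 16.4)/16 = 38.3°C, outside 39.7–48.4°C ✗; longest run = 5 ✓; 3' end TT has 0 G/C, need ≥1 ✗ — fails.
Primer D (19 nt, A=7 T=6 G=2 C=4): GC 6/19 = 31.6%, outside 39.0–63.7% ✗; Tm = 64.9 + 41·(6 − 16.4)/19 = 42.5°C ✓; longest run = 2 ✓; 3' end AT has 0 G/C, need ≥1 ✗ — fails.
Primer E (18 nt, A=5 T=7 G=2 C=4): GC 6/18 = 33.3%, outside 39.0–63.7% ✗; Tm = 64.9 + 41·(6 − 16.4)/18 = 41.2°C ✓; longest run = 5 ✓; 3' end CA has 1 G/C ✓ — fails.

None of the candidates satisfy all criteria.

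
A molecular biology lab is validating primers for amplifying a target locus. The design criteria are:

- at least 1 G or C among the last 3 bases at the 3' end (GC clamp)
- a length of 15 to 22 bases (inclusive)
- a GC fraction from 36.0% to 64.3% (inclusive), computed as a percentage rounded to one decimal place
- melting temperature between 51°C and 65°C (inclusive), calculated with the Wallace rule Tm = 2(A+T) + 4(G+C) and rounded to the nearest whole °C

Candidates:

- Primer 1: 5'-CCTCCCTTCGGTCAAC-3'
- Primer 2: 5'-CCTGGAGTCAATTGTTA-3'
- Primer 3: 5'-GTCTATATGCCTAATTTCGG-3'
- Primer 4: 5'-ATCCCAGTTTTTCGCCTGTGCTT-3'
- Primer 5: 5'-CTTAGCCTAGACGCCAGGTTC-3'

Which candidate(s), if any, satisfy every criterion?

Primer 1 (16 nt, A=2 T=4 G=2 C=8): 3' end AAC has 1 G/C ✓; length 16 ✓; GC 10/16 = 62.5% ✓; Tm = 2·6 + 4·10 = 52°C ✓ — passes.
Primer 2 (17 nt, A=4 T=6 G=4 C=3): 3' end TTA has 0 G/C, need ≥1 ✗; length 17 ✓; GC 7/17 = 41.2% ✓; Tm = 2·10 + 4·7 = 48°C, outside 51–65°C ✗ — fails.
Primer 3 (20 nt, A=4 T=8 G=4 C=4): 3' end CGG has 3 G/C ✓; length 20 ✓; GC 8/20 = 40.0% ✓; Tm = 2·12 + 4·8 = 56°C ✓ — passes.
Primer 4 (23 nt, A=2 T=10 G=4 C=7): 3' end CTT has 1 G/C ✓; length 23, outside 15–22 ✗; GC 11/23 = 47.8% ✓; Tm = 2·12 + 4·11 = 68°C, outside 51–65°C ✗ — fails.
Primer 5 (21 nt, A=4 T=5 G=5 C=7): 3' end TTC has 1 G/C ✓; length 21 ✓; GC 12/21 = 57.1% ✓; Tm = 2·9 + 4·12 = 66°C, outside 51–65°C ✗ — fails.

Primer 1 and Primer 3.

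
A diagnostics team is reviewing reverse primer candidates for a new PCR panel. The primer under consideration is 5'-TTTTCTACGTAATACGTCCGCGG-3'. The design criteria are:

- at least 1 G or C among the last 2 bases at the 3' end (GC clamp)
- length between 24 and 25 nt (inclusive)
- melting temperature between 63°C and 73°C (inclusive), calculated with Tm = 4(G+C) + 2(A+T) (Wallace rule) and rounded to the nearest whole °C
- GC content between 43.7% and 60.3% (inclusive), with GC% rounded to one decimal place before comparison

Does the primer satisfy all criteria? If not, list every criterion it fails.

Base counts: A=4, T=8, G=5, C=6 (length 23).
GC clamp: 3' end GG has 2 G/C ✓
length: length 23, outside 24–25 ✗
Tm: Tm = 2·12 + 4·11 = 68°C ✓
GC content: GC 11/23 = 47.8% ✓

Fails: length.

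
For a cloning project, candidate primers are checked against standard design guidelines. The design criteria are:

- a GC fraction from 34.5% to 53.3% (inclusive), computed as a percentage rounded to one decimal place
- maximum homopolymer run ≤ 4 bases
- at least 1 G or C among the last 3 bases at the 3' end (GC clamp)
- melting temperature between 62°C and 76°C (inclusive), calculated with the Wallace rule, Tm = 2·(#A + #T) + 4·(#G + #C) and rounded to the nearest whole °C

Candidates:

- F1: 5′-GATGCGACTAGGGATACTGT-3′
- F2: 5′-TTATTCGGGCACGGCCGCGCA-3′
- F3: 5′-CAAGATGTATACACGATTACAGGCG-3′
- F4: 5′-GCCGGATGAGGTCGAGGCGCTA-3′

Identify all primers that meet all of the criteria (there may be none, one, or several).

F1 (20 nt, A=5 T=5 G=7 C=3): GC 10/20 = 50.0% ✓; longest run = 3 ✓; 3' end TGT has 1 G/C ✓; Tm = 2·10 + 4·10 = 60°C, outside 62–76°C ✗ — fails.
F2 (21 nt, A=3 T=4 G=7 C=7): GC 14/21 = 66.7%, outside 34.5–53.3% ✗; longest run = 3 ✓; 3' end GCA has 2 G/C ✓; Tm = 2·7 + 4·14 = 70°C ✓ — fails.
F3 (25 nt, A=9 T=5 G=6 C=5): GC 11/25 = 44.0% ✓; longest run = 2 ✓; 3' end GCG has 3 G/C ✓; Tm = 2·14 + 4·11 = 72°C ✓ — passes.
F4 (22 nt, A=4 T=3 G=10 C=5): GC 15/22 = 68.2%, outside 34.5–53.3% ✗; longest run = 2 ✓; 3' end CTA has 1 G/C ✓; Tm = 2·7 + 4·15 = 74°C ✓ — fails.

F3 only.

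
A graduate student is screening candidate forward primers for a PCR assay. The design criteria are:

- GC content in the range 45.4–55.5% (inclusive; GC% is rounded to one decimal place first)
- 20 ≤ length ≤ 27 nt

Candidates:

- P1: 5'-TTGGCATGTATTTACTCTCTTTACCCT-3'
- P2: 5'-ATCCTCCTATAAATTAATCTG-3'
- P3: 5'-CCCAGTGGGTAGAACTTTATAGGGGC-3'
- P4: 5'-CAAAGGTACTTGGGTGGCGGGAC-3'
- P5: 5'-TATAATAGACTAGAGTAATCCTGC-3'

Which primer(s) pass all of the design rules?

P1 (27 nt, A=4 T=13 G=3 C=7): GC 10/27 = 37.0%, outside 45.4–55.5% ✗; length 27 ✓ — fails.
P2 (21 nt, A=7 T=8 G=1 C=5): GC 6/21 = 28.6%, outside 45.4–55.5% ✗; length 21 ✓ — fails.
P3 (26 nt, A=6 T=6 G=9 C=5): GC 14/26 = 53.8% ✓; length 26 ✓ — passes.
P4 (23 nt, A=5 T=4 G=10 C=4): GC 14/23 = 60.9%, outside 45.4–55.5% ✗; length 23 ✓ — fails.
P5 (24 nt, A=9 T=7 G=4 C=4): GC 8/24 = 33.3%, outside 45.4–55.5% ✗; length 24 ✓ — fails.

P3 only.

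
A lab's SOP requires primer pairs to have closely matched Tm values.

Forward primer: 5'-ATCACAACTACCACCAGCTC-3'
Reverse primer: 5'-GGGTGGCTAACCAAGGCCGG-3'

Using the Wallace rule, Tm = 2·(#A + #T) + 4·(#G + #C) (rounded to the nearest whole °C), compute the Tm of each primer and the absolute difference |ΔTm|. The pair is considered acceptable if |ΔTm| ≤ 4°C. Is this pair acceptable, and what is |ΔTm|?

|ΔTm| = 8°C; the pair is not acceptable.

Forward: A=7 T=3 G=1 C=9 → Tm = 2·10 + 4·10 = 60°C.
Reverse: A=4 T=2 G=9 C=5 → Tm = 2·6 + 4·14 = 68°C.
|ΔTm| = |60 − 68| = 8°C, > 4°C.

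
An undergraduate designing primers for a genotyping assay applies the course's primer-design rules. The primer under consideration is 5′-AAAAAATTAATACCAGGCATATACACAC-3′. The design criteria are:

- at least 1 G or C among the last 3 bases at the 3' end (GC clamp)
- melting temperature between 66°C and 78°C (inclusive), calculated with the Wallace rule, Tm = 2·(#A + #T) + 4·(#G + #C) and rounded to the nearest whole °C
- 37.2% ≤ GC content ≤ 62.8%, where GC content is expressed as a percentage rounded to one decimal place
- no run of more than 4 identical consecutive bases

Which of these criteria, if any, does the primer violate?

Base counts: A=15, T=5, G=2, C=6 (length 28).
GC clamp: 3' end CAC has 2 G/C ✓
Tm: Tm = 2·20 + 4·8 = 72°C ✓
GC content: GC 8/28 = 28.6%, outside 37.2–62.8% ✗
homopolymer run: longest run = 6, exceeds 4 ✗

Fails: GC content, homopolymer run.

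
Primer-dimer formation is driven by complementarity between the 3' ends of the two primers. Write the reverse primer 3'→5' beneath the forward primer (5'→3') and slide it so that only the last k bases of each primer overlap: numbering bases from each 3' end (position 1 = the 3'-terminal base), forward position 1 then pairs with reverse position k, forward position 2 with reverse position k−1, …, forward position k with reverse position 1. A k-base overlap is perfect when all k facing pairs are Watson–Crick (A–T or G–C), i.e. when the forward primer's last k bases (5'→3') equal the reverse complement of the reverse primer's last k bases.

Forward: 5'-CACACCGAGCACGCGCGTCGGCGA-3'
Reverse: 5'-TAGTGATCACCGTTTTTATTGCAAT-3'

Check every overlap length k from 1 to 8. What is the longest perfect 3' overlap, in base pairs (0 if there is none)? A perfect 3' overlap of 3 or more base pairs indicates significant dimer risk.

Longest perfect overlap: 1 complementary base pair; below the dimer-risk threshold (threshold 3).

Last 8 bases (5'→3') — forward …GTCGGCGA, reverse …ATTGCAAT.
Reverse complement of the reverse primer's last 8 bases: ATTGCAAT; its first k bases are the reverse complement of the reverse primer's last k bases, so a perfect k-base overlap needs the forward primer's last k bases to equal them.
Comparing (forward last k vs required): k=1: A vs A ✓; k=2: GA vs AT ✗; k=3: CGA vs ATT ✗; k=4: GCGA vs ATTG ✗; k=5: GGCGA vs ATTGC ✗; k=6: CGGCGA vs ATTGCA ✗; k=7: TCGGCGA vs ATTGCAA ✗; k=8: GTCGGCGA vs ATTGCAAT ✗.
Only k = 1 is perfect, so the longest perfect 3' overlap is 1.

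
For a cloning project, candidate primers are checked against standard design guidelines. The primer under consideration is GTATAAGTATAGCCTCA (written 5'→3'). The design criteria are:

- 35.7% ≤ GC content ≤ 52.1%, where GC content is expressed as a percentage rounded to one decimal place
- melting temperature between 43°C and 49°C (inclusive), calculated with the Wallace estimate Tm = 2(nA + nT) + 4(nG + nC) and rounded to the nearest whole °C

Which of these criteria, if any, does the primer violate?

Base counts: A=6, T=5, G=3, C=3 (length 17).
GC content: GC 6/17 = 35.3%, outside 35.7–52.1% ✗
Tm: Tm = 2·11 + 4·6 = 46°C ✓

Fails: GC content.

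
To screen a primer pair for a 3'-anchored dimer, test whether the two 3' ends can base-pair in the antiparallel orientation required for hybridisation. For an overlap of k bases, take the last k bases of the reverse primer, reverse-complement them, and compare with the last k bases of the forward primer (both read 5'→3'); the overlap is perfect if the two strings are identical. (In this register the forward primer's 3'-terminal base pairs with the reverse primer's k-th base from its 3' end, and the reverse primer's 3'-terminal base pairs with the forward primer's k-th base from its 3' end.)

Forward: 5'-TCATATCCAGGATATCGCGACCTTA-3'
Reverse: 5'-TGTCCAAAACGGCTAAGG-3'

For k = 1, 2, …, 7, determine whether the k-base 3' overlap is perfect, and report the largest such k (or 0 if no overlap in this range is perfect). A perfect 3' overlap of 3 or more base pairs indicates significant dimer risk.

Longest perfect overlap: 5 complementary base pairs; significant dimer risk (threshold 3).

Last 7 bases (5'→3') — forward …GACCTTA, reverse …GCTAAGG.
Reverse complement of the reverse primer's last 7 bases: CCTTAGC; its first k bases are the reverse complement of the reverse primer's last k bases, so a perfect k-base overlap needs the forward primer's last k bases to equal them.
Comparing (forward last k vs required): k=1: A vs C ✗; k=2: TA vs CC ✗; k=3: TTA vs CCT ✗; k=4: CTTA vs CCTT ✗; k=5: CCTTA vs CCTTA ✓; k=6: ACCTTA vs CCTTAG ✗; k=7: GACCTTA vs CCTTAGC ✗.
Only k = 5 is perfect, so the longest perfect 3' overlap is 5.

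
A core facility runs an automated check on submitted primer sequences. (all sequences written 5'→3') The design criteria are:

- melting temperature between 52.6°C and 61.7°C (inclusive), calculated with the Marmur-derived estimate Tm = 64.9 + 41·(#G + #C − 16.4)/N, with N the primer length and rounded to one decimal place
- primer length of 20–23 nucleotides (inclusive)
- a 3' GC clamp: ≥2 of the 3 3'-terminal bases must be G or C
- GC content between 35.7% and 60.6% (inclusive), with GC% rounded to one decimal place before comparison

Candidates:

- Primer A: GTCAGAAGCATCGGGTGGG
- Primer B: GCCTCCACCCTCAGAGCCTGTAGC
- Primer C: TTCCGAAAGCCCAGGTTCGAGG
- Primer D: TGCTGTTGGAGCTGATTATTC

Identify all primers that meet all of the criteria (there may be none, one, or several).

Primer C only.

Primer A (19 nt, A=4 T=3 G=9 C=3): Tm = 64.9 + 41·(12 − 16.4)/19 = 55.4°C ✓; length 19, outside 20–23 ✗; 3' end GGG has 3 G/C ✓; GC 12/19 = 63.2%, outside 35.7–60.6% ✗ — fails.
Primer B (24 nt, A=4 T=4 G=5 C=11): Tm = 64.9 + 41·(16 − 16.4)/24 = 64.2°C, outside 52.6–61.7°C ✗; length 24, outside 20–23 ✗; 3' end AGC has 2 G/C ✓; GC 16/24 = 66.7%, outside 35.7–60.6% ✗ — fails.
Primer C (22 nt, A=5 T=4 G=7 C=6): Tm = 64.9 + 41·(13 − 16.4)/22 = 58.6°C ✓; length 22 ✓; 3' end AGG has 2 G/C ✓; GC 13/22 = 59.1% ✓ — passes.
Primer D (21 nt, A=3 T=9 G=6 C=3): Tm = 64.9 + 41·(9 − 16.4)/21 = 50.5°C, outside 52.6–61.7°C ✗; length 21 ✓; 3' end TTC has 1 G/C, need ≥2 ✗; GC 9/21 = 42.9% ✓ — fails.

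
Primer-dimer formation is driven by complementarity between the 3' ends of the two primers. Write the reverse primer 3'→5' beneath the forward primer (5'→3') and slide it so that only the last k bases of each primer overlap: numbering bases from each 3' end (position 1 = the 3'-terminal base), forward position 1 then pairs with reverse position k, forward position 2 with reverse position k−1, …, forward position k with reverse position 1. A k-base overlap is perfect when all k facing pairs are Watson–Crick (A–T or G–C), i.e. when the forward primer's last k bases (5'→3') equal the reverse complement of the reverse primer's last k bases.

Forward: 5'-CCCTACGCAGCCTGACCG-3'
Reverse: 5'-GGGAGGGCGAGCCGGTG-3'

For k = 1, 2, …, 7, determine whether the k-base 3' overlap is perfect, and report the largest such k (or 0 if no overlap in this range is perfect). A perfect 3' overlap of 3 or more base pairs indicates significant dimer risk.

Longest perfect overlap: 0 complementary base pairs; below the dimer-risk threshold (threshold 3).

Last 7 bases (5'→3') — forward …CTGACCG, reverse …GCCGGTG.
Reverse complement of the reverse primer's last 7 bases: CACCGGC; its first k bases are the reverse complement of the reverse primer's last k bases, so a perfect k-base overlap needs the forward primer's last k bases to equal them.
Comparing (forward last k vs required): k=1: G vs C ✗; k=2: CG vs CA ✗; k=3: CCG vs CAC ✗; k=4: ACCG vs CACC ✗; k=5: GACCG vs CACCG ✗; k=6: TGACCG vs CACCGG ✗; k=7: CTGACCG vs CACCGGC ✗.
No overlap length from 1 to 7 is perfect, so the longest perfect 3' overlap is 0.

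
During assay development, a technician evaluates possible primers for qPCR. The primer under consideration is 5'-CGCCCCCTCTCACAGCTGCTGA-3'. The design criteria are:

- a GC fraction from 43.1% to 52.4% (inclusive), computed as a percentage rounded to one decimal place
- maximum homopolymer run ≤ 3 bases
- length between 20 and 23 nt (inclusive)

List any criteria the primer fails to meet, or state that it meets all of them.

Base counts: A=3, T=4, G=4, C=11 (length 22).
GC content: GC 15/22 = 68.2%, outside 43.1–52.4% ✗
homopolymer run: longest run = 5, exceeds 3 ✗
length: length 22 ✓

Fails: GC content, homopolymer run.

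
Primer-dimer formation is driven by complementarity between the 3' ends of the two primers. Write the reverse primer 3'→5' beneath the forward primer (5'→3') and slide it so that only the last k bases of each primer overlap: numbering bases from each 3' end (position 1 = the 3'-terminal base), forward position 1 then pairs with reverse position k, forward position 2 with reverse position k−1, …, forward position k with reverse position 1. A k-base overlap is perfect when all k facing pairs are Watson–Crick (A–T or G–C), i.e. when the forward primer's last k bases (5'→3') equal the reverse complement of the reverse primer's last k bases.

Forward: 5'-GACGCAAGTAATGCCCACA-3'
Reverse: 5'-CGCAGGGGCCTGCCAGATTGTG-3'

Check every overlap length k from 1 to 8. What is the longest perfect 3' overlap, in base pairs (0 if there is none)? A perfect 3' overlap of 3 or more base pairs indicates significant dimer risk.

Last 8 bases (5'→3') — forward …TGCCCACA, reverse …AGATTGTG.
Reverse complement of the reverse primer's last 8 bases: CACAATCT; its first k bases are the reverse complement of the reverse primer's last k bases, so a perfect k-base overlap needs the forward primer's last k bases to equal them.
Comparing (forward last k vs required): k=1: A vs C ✗; k=2: CA vs CA ✓; k=3: ACA vs CAC ✗; k=4: CACA vs CACA ✓; k=5: CCACA vs CACAA ✗; k=6: CCCACA vs CACAAT ✗; k=7: GCCCACA vs CACAATC ✗; k=8: TGCCCACA vs CACAATCT ✗.
Perfect overlaps at k = 2, 4; the largest is 4.

Longest perfect overlap: 4 complementary base pairs; significant dimer risk (threshold 3).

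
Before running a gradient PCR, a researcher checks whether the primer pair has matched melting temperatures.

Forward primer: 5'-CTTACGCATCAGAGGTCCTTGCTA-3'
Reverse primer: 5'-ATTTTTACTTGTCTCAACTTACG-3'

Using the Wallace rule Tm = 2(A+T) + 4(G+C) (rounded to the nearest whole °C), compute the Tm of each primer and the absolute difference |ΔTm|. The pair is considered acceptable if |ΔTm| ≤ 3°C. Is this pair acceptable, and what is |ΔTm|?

Forward: A=5 T=7 G=5 C=7 → Tm = 2·12 + 4·12 = 72°C.
Reverse: A=5 T=11 G=2 C=5 → Tm = 2·16 + 4·7 = 60°C.
|ΔTm| = |72 − 60| = 12°C, > 3°C.

|ΔTm| = 12°C; the pair is not acceptable.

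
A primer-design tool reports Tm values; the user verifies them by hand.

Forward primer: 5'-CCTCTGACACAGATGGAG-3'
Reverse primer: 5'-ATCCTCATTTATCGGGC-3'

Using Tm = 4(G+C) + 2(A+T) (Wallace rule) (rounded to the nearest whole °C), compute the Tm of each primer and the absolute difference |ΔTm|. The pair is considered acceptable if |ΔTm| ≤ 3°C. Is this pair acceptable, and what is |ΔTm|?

Forward: A=5 T=3 G=5 C=5 → Tm = 2·8 + 4·10 = 56°C.
Reverse: A=3 T=6 G=3 C=5 → Tm = 2·9 + 4·8 = 50°C.
|ΔTm| = |56 − 50| = 6°C, > 3°C.

|ΔTm| = 6°C; the pair is not acceptable.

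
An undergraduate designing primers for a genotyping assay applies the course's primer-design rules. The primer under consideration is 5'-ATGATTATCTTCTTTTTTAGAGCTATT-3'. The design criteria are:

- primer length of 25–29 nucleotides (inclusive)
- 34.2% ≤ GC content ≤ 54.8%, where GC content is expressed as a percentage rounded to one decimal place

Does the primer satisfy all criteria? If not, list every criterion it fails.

Fails: GC content.

Base counts: A=6, T=15, G=3, C=3 (length 27).
length: length 27 ✓
GC content: GC 6/27 = 22.2%, outside 34.2–54.8% ✗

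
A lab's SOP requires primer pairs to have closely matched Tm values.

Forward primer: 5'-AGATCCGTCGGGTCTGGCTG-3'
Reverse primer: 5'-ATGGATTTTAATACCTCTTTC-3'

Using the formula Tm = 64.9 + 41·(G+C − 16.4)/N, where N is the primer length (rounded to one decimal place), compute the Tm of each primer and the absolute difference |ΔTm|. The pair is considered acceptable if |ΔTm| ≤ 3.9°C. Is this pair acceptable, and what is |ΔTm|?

Forward: G+C = 13, N = 20 → Tm = 64.9 + 41·(13 − 16.4)/20 = 57.9°C.
Reverse: G+C = 6, N = 21 → Tm = 64.9 + 41·(6 − 16.4)/21 = 44.6°C.
|ΔTm| = |57.9 − 44.6| = 13.3°C, > 3.9°C.

|ΔTm| = 13.3°C; the pair is not acceptable.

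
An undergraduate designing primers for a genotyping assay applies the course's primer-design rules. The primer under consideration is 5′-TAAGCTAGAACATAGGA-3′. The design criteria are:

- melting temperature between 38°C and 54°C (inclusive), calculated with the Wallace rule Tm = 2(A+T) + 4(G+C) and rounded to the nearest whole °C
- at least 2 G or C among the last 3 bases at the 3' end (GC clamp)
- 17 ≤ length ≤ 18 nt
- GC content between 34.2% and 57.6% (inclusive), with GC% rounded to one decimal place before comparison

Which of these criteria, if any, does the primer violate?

Meets all criteria.

Base counts: A=8, T=3, G=4, C=2 (length 17).
Tm: Tm = 2·11 + 4·6 = 46°C ✓
GC clamp: 3' end GGA has 2 G/C ✓
length: length 17 ✓
GC content: GC 6/17 = 35.3% ✓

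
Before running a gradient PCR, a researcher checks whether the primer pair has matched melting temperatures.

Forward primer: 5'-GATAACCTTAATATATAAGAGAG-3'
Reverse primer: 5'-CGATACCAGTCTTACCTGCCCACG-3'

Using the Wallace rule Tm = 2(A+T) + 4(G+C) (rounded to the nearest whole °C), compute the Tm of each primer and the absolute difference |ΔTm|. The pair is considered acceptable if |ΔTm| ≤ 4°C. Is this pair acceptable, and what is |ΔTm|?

Forward: A=11 T=6 G=4 C=2 → Tm = 2·17 + 4·6 = 58°C.
Reverse: A=5 T=5 G=4 C=10 → Tm = 2·10 + 4·14 = 76°C.
|ΔTm| = |58 − 76| = 18°C, > 4°C.

|ΔTm| = 18°C; the pair is not acceptable.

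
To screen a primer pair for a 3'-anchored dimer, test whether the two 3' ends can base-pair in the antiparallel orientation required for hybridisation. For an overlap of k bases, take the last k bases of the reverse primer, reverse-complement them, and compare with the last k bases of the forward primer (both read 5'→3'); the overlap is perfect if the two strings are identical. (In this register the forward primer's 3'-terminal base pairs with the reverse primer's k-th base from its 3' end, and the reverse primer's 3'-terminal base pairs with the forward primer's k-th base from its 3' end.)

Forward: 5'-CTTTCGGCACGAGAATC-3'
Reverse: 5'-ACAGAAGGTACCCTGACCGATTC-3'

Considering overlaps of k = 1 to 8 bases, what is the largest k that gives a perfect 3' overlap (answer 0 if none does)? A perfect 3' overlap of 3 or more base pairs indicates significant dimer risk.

Last 8 bases (5'→3') — forward …CGAGAATC, reverse …ACCGATTC.
Reverse complement of the reverse primer's last 8 bases: GAATCGGT; its first k bases are the reverse complement of the reverse primer's last k bases, so a perfect k-base overlap needs the forward primer's last k bases to equal them.
Comparing (forward last k vs required): k=1: C vs G ✗; k=2: TC vs GA ✗; k=3: ATC vs GAA ✗; k=4: AATC vs GAAT ✗; k=5: GAATC vs GAATC ✓; k=6: AGAATC vs GAATCG ✗; k=7: GAGAATC vs GAATCGG ✗; k=8: CGAGAATC vs GAATCGGT ✗.
Only k = 5 is perfect, so the longest perfect 3' overlap is 5.

Longest perfect overlap: 5 complementary base pairs; significant dimer risk (threshold 3).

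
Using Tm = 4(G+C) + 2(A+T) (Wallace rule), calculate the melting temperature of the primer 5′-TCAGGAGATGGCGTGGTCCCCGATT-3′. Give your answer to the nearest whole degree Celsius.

Base counts: A=4, T=6, G=9, C=6 (length 25).
Tm = 2·(4+6) + 4·(9+6) = 2·10 + 4·15 = 20 + 60 = 80°C.

80°C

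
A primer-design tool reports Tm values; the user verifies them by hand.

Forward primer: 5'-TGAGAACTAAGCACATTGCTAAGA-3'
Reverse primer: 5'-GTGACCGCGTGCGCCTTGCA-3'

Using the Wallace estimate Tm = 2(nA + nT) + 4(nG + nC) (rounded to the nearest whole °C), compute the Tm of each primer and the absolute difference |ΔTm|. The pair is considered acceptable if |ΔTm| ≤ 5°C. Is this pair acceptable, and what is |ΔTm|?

Forward: A=10 T=5 G=5 C=4 → Tm = 2·15 + 4·9 = 66°C.
Reverse: A=2 T=4 G=7 C=7 → Tm = 2·6 + 4·14 = 68°C.
|ΔTm| = |66 − 68| = 2°C, ≤ 5°C.

|ΔTm| = 2°C; the pair is acceptable.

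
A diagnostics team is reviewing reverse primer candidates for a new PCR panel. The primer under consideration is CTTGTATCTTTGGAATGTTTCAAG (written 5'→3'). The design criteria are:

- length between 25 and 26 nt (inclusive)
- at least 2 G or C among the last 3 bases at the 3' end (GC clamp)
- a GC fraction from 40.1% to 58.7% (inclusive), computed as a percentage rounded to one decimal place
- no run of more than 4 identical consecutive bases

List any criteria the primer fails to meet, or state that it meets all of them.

Base counts: A=5, T=11, G=5, C=3 (length 24).
length: length 24, outside 25–26 ✗
GC clamp: 3' end AAG has 1 G/C, need ≥2 ✗
GC content: GC 8/24 = 33.3%, outside 40.1–58.7% ✗
homopolymer run: longest run = 3 ✓

Fails: length, GC clamp, GC content.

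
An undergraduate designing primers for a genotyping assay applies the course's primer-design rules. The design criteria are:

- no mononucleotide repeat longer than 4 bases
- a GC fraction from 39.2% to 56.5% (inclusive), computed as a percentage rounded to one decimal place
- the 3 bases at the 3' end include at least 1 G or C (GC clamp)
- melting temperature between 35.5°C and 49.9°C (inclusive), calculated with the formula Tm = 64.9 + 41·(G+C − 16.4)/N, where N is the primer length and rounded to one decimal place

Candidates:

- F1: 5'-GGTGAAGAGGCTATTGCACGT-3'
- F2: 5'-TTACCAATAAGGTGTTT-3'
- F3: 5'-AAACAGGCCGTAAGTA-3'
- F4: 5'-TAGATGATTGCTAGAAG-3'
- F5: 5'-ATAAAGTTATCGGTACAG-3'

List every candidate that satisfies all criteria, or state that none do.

F3 only.

F1 (21 nt, A=5 T=5 G=8 C=3): longest run = 2 ✓; GC 11/21 = 52.4% ✓; 3' end CGT has 2 G/C ✓; Tm = 64.9 + 41·(11 − 16.4)/21 = 54.4°C, outside 35.5–49.9°C ✗ — fails.
F2 (17 nt, A=5 T=7 G=3 C=2): longest run = 3 ✓; GC 5/17 = 29.4%, outside 39.2–56.5% ✗; 3' end TTT has 0 G/C, need ≥1 ✗; Tm = 64.9 + 41·(5 − 16.4)/17 = 37.4°C ✓ — fails.
F3 (16 nt, A=7 T=2 G=4 C=3): longest run = 3 ✓; GC 7/16 = 43.8% ✓; 3' end GTA has 1 G/C ✓; Tm = 64.9 + 41·(7 − 16.4)/16 = 40.8°C ✓ — passes.
F4 (17 nt, A=6 T=5 G=5 C=1): longest run = 2 ✓; GC 6/17 = 35.3%, outside 39.2–56.5% ✗; 3' end AAG has 1 G/C ✓; Tm = 64.9 + 41·(6 − 16.4)/17 = 39.8°C ✓ — fails.
F5 (18 nt, A=7 T=5 G=4 C=2): longest run = 3 ✓; GC 6/18 = 33.3%, outside 39.2–56.5% ✗; 3' end CAG has 2 G/C ✓; Tm = 64.9 + 41·(6 − 16.4)/18 = 41.2°C ✓ — fails.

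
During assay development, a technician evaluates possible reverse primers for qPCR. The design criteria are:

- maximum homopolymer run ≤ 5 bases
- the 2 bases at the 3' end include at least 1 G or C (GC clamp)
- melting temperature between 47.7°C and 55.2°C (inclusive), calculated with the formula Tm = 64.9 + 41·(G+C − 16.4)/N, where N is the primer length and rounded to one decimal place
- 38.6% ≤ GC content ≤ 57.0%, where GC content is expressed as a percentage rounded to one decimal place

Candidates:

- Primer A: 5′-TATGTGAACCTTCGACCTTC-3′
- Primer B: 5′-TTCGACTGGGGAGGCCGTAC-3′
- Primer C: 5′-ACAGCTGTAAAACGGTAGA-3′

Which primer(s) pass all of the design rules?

Primer A only.

Primer A (20 nt, A=4 T=7 G=3 C=6): longest run = 2 ✓; 3' end TC has 1 G/C ✓; Tm = 64.9 + 41·(9 − 16.4)/20 = 49.7°C ✓; GC 9/20 = 45.0% ✓ — passes.
Primer B (20 nt, A=3 T=4 G=8 C=5): longest run = 4 ✓; 3' end AC has 1 G/C ✓; Tm = 64.9 + 41·(13 − 16.4)/20 = 57.9°C, outside 47.7–55.2°C ✗; GC 13/20 = 65.0%, outside 38.6–57.0% ✗ — fails.
Primer C (19 nt, A=8 T=3 G=5 C=3): longest run = 4 ✓; 3' end GA has 1 G/C ✓; Tm = 64.9 + 41·(8 − 16.4)/19 = 46.8°C, outside 47.7–55.2°C ✗; GC 8/19 = 42.1% ✓ — fails.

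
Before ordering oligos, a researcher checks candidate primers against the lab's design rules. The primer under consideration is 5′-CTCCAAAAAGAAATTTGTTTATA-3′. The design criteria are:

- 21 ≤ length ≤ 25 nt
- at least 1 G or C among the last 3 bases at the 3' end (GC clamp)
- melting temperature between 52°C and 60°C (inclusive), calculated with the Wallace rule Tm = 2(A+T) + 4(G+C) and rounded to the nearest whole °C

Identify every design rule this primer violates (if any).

Base counts: A=10, T=8, G=2, C=3 (length 23).
length: length 23 ✓
GC clamp: 3' end ATA has 0 G/C, need ≥1 ✗
Tm: Tm = 2·18 + 4·5 = 56°C ✓

Fails: GC clamp.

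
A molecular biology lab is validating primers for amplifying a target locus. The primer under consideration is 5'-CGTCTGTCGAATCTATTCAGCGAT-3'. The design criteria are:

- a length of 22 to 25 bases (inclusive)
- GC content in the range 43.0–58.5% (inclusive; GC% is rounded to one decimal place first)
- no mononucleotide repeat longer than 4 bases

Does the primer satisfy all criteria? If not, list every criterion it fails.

Meets all criteria.

Base counts: A=5, T=8, G=5, C=6 (length 24).
length: length 24 ✓
GC content: GC 11/24 = 45.8% ✓
homopolymer run: longest run = 2 ✓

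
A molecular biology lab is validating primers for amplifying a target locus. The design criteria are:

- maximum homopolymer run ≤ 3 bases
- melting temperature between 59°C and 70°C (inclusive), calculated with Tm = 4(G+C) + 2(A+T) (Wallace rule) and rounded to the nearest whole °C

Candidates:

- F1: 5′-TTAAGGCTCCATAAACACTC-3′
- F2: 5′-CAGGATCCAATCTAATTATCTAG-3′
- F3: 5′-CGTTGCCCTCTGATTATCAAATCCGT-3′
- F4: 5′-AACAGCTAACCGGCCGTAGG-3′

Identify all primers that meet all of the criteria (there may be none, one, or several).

F2 and F4.

F1 (20 nt, A=7 T=5 G=2 C=6): longest run = 3 ✓; Tm = 2·12 + 4·8 = 56°C, outside 59–70°C ✗ — fails.
F2 (23 nt, A=8 T=7 G=3 C=5): longest run = 2 ✓; Tm = 2·15 + 4·8 = 62°C ✓ — passes.
F3 (26 nt, A=5 T=9 G=4 C=8): longest run = 3 ✓; Tm = 2·14 + 4·12 = 76°C, outside 59–70°C ✗ — fails.
F4 (20 nt, A=6 T=2 G=6 C=6): longest run = 2 ✓; Tm = 2·8 + 4·12 = 64°C ✓ — passes.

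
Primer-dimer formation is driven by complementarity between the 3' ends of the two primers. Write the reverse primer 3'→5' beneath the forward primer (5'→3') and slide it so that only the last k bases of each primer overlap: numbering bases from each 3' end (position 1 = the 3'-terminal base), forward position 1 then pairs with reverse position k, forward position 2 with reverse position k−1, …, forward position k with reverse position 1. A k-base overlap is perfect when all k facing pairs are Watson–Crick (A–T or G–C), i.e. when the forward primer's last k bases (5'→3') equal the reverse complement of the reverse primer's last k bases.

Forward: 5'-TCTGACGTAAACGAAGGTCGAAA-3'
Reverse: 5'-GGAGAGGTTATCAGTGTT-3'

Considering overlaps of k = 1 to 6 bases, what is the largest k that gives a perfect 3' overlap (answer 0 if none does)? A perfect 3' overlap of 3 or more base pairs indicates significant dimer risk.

Last 6 bases (5'→3') — forward …TCGAAA, reverse …AGTGTT.
Reverse complement of the reverse primer's last 6 bases: AACACT; its first k bases are the reverse complement of the reverse primer's last k bases, so a perfect k-base overlap needs the forward primer's last k bases to equal them.
Comparing (forward last k vs required): k=1: A vs A ✓; k=2: AA vs AA ✓; k=3: AAA vs AAC ✗; k=4: GAAA vs AACA ✗; k=5: CGAAA vs AACAC ✗; k=6: TCGAAA vs AACACT ✗.
Perfect overlaps at k = 1, 2; the largest is 2.

Longest perfect overlap: 2 complementary base pairs; below the dimer-risk threshold (threshold 3).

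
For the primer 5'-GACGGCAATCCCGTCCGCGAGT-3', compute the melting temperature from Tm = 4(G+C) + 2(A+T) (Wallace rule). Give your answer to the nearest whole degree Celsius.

Base counts: A=4, T=3, G=7, C=8 (length 22).
Tm = 2·(4+3) + 4·(7+8) = 2·7 + 4·15 = 14 + 60 = 74°C.

74°C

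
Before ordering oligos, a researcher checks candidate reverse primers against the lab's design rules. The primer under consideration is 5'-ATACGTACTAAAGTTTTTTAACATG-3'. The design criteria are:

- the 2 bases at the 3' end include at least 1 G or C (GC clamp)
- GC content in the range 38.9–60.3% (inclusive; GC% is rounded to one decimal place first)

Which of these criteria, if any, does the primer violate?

Base counts: A=9, T=10, G=3, C=3 (length 25).
GC clamp: 3' end TG has 1 G/C ✓
GC content: GC 6/25 = 24.0%, outside 38.9–60.3% ✗

Fails: GC content.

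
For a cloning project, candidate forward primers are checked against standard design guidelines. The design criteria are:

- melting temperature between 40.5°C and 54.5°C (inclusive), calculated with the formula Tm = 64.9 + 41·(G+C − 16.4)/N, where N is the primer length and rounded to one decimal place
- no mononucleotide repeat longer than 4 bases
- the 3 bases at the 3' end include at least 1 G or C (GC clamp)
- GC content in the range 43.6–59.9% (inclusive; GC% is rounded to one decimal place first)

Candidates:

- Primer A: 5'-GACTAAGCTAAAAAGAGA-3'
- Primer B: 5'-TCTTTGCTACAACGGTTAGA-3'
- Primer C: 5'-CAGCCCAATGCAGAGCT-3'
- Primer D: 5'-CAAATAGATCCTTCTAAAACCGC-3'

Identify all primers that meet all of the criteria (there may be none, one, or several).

Primer A (18 nt, A=10 T=2 G=4 C=2): Tm = 64.9 + 41·(6 − 16.4)/18 = 41.2°C ✓; longest run = 5, exceeds 4 ✗; 3' end AGA has 1 G/C ✓; GC 6/18 = 33.3%, outside 43.6–59.9% ✗ — fails.
Primer B (20 nt, A=5 T=7 G=4 C=4): Tm = 64.9 + 41·(8 − 16.4)/20 = 47.7°C ✓; longest run = 3 ✓; 3' end AGA has 1 G/C ✓; GC 8/20 = 40.0%, outside 43.6–59.9% ✗ — fails.
Primer C (17 nt, A=5 T=2 G=4 C=6): Tm = 64.9 + 41·(10 − 16.4)/17 = 49.5°C ✓; longest run = 3 ✓; 3' end GCT has 2 G/C ✓; GC 10/17 = 58.8% ✓ — passes.
Primer D (23 nt, A=9 T=5 G=2 C=7): Tm = 64.9 + 41·(9 − 16.4)/23 = 51.7°C ✓; longest run = 4 ✓; 3' end CGC has 3 G/C ✓; GC 9/23 = 39.1%, outside 43.6–59.9% ✗ — fails.

Primer C only.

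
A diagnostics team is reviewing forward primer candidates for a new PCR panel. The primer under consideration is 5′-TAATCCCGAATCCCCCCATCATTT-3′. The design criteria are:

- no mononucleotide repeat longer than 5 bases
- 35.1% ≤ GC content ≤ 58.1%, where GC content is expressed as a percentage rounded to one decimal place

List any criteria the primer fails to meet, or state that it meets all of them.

Base counts: A=6, T=7, G=1, C=10 (length 24).
homopolymer run: longest run = 6, exceeds 5 ✗
GC content: GC 11/24 = 45.8% ✓

Fails: homopolymer run.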